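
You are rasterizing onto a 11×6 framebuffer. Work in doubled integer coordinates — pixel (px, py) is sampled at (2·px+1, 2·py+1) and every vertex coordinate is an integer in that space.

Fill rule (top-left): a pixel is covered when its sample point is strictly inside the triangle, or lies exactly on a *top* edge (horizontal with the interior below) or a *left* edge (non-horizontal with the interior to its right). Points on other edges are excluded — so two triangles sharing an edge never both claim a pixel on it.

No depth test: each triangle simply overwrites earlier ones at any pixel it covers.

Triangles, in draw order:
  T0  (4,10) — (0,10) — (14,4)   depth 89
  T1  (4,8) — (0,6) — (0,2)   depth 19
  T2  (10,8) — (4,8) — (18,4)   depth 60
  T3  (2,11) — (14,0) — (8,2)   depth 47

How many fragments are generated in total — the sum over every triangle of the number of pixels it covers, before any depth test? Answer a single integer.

T0:
  2·area = 24
  edge (4, 10)→(0, 10): d=(-4,0) right/bottom  bias=-1
  edge (0, 10)→(14, 4): d=(14,-6) top-left  bias=+0
  edge (14, 4)→(4, 10): d=(-10,6) right/bottom  bias=-1
    (9,0)@(19, 1): e=[36,-12,0] → ·  [on edge]
    (10,0)@(21, 1): e=[36,0,-12] → ·  [on edge]
    (3,3)@(7, 7): e=[12,0,12] → #  [on edge]
    (4,3)@(9, 7): e=[12,12,0] → ·  [on edge]
    (1,4)@(3, 9): e=[4,4,16] → #
    (2,4)@(5, 9): e=[4,16,4] → #
    (3,4)@(7, 9): e=[4,28,-8] → ·
    (1,5)@(3, 11): e=[-4,32,-4] → ·
    (2,5)@(5, 11): e=[-4,44,-16] → ·
  covered (3 px):
    · · · · · · · · · · ·
    · · · · · · · · · · ·
    · · · · · · · · · · ·
    · · · # · · · · · · ·
    · # # · · · · · · · ·
    · · · · · · · · · · ·
T1:
  2·area = 16
  edge (4, 8)→(0, 6): d=(-4,-2) top-left  bias=+0
  edge (0, 6)→(0, 2): d=(0,-4) top-left  bias=+0
  edge (0, 2)→(4, 8): d=(4,6) right/bottom  bias=-1
    (0,2)@(1, 5): e=[6,4,6] → #
    (1,2)@(3, 5): e=[10,12,-6] → ·
    (0,3)@(1, 7): e=[-2,4,14] → ·
    (1,3)@(3, 7): e=[2,12,2] → #
    (2,3)@(5, 7): e=[6,20,-10] → ·
    (1,4)@(3, 9): e=[-6,12,10] → ·
  covered (2 px):
    · · · · · · · · · · ·
    · · · · · · · · · · ·
    # · · · · · · · · · ·
    · # · · · · · · · · ·
    · · · · · · · · · · ·
    · · · · · · · · · · ·
T2:
  2·area = 24
  edge (10, 8)→(4, 8): d=(-6,0) right/bottom  bias=-1
  edge (4, 8)→(18, 4): d=(14,-4) top-left  bias=+0
  edge (18, 4)→(10, 8): d=(-8,4) right/bottom  bias=-1
    (7,2)@(15, 5): e=[18,2,4] → #
    (8,2)@(17, 5): e=[18,10,-4] → ·
    (4,3)@(9, 7): e=[6,6,12] → #
    (5,3)@(11, 7): e=[6,14,4] → #
    (6,3)@(13, 7): e=[6,22,-4] → ·
    (7,3)@(15, 7): e=[6,30,-12] → ·
    (4,4)@(9, 9): e=[-6,34,-4] → ·
    (5,4)@(11, 9): e=[-6,42,-12] → ·
  covered (3 px):
    · · · · · · · · · · ·
    · · · · · · · · · · ·
    · · · · · · · # · · ·
    · · · · # # · · · · ·
    · · · · · · · · · · ·
    · · · · · · · · · · ·
T3:
  2·area = 42  (B↔C swapped to make it positive)
  edge (2, 11)→(8, 2): d=(6,-9) top-left  bias=+0
  edge (8, 2)→(14, 0): d=(6,-2) top-left  bias=+0
  edge (14, 0)→(2, 11): d=(-12,11) right/bottom  bias=-1
    (5,0)@(11, 1): e=[21,0,21] → #  [on edge]
    (6,0)@(13, 1): e=[39,4,-1] → ·
    (2,1)@(5, 3): e=[-21,0,63] → ·  [on edge]
    (4,1)@(9, 3): e=[15,8,19] → #
    (5,1)@(11, 3): e=[33,12,-3] → ·
    (3,2)@(7, 5): e=[9,16,17] → #
    (4,2)@(9, 5): e=[27,20,-5] → ·
    (2,3)@(5, 7): e=[3,24,15] → #
    (3,3)@(7, 7): e=[21,28,-7] → ·
    (2,4)@(5, 9): e=[15,36,-9] → ·
  covered (4 px):
    · · · · · # · · · · ·
    · · · · # · · · · · ·
    · · · # · · · · · · ·
    · · # · · · · · · · ·
    · · · · · · · · · · ·
    · · · · · · · · · · ·

Final: 12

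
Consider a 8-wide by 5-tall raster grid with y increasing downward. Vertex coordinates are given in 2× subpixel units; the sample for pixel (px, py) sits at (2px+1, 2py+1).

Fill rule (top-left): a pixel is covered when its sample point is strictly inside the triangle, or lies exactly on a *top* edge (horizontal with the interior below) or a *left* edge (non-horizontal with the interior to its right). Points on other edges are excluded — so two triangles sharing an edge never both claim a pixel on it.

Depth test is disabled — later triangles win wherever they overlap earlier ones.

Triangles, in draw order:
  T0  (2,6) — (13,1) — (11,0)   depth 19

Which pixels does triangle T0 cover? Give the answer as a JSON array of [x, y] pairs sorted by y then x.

T0:
  2·area = 21  (B↔C swapped to make it positive)
  edge (2, 6)→(11, 0): d=(9,-6) top-left  bias=+0
  edge (11, 0)→(13, 1): d=(2,1) right/bottom  bias=-1
  edge (13, 1)→(2, 6): d=(-11,5) right/bottom  bias=-1
    (5,0)@(11, 1): e=[9,2,10] → #
    (6,0)@(13, 1): e=[21,0,0] → ·  [on edge]
    (3,1)@(7, 3): e=[3,10,8] → #
    (4,1)@(9, 3): e=[15,8,-2] → ·
    (5,1)@(11, 3): e=[27,6,-12] → ·
    (3,2)@(7, 5): e=[21,14,-14] → ·
  covered (2 px):
    · · · · · # · ·
    · · · # · · · ·
    · · · · · · · ·
    · · · · · · · ·
    · · · · · · · ·

Result: [[5,0],[3,1]]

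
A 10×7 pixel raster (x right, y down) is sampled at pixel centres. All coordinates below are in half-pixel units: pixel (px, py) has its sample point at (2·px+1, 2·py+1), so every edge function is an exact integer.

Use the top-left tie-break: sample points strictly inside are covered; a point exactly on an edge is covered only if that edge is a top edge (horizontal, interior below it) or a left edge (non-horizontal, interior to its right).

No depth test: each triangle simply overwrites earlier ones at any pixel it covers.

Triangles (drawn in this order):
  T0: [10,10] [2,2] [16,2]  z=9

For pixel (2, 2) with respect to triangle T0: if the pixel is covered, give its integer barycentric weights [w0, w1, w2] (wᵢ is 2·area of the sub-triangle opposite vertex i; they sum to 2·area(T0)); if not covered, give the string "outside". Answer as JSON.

T0:
  2·area = 112
  edge (10, 10)→(2, 2): d=(-8,-8) top-left  bias=+0
  edge (2, 2)→(16, 2): d=(14,0) top-left  bias=+0
  edge (16, 2)→(10, 10): d=(-6,8) right/bottom  bias=-1
    (0,0)@(1, 1): e=[0,-14,126] → .  [on edge]
    (1,1)@(3, 3): e=[0,14,98] → X  [on edge]
    (2,1)@(5, 3): e=[16,14,82] → X
    (3,1)@(7, 3): e=[32,14,66] → X
    (4,1)@(9, 3): e=[48,14,50] → X
    (5,1)@(11, 3): e=[64,14,34] → X
    (6,1)@(13, 3): e=[80,14,18] → X
    (7,1)@(15, 3): e=[96,14,2] → X
    (8,1)@(17, 3): e=[112,14,-14] → .
    (1,2)@(3, 5): e=[-16,42,86] → .
    (2,2)@(5, 5): e=[0,42,70] → X  [on edge]
    (7,2)@(15, 5): e=[80,42,-10] → .
    (3,3)@(7, 7): e=[0,70,42] → X  [on edge]
    (4,4)@(9, 9): e=[0,98,14] → X  [on edge]
    (5,5)@(11, 11): e=[0,126,-14] → .  [on edge]
    (6,6)@(13, 13): e=[0,154,-42] → .  [on edge]
  covered (16 px):
    . . . . . . . . . .
    . X X X X X X X . .
    . . X X X X X . . .
    . . . X X X . . . .
    . . . . X . . . . .
    . . . . . . . . . .
    . . . . . . . . . .

Answer: [42,70,0]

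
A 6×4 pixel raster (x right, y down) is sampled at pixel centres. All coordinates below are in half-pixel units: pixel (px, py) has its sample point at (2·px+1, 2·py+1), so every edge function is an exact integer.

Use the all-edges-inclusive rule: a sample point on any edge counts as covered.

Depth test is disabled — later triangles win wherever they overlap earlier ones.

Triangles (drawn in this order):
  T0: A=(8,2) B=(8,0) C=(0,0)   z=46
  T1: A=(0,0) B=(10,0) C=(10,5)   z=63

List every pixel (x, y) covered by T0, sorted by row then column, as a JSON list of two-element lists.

T0:
  2·area = 16  (B↔C swapped to make it positive)
  edge (8, 2)→(0, 0): d=(-8,-2) inclusive
  edge (0, 0)→(8, 0): d=(8,0) inclusive
  edge (8, 0)→(8, 2): d=(0,2) inclusive
    (2,0)@(5, 1): e=[2,8,6] → #
    (3,0)@(7, 1): e=[6,8,2] → #
    (4,0)@(9, 1): e=[10,8,-2] → ·
    (2,1)@(5, 3): e=[-14,24,6] → ·
    (3,1)@(7, 3): e=[-10,24,2] → ·
  covered (2 px):
    · · # # · ·
    · · · · · ·
    · · · · · ·
    · · · · · ·
T1:
  2·area = 50
  edge (0, 0)→(10, 0): d=(10,0) inclusive
  edge (10, 0)→(10, 5): d=(0,5) inclusive
  edge (10, 5)→(0, 0): d=(-10,-5) inclusive
    (1,0)@(3, 1): e=[10,35,5] → #
    (2,0)@(5, 1): e=[10,25,15] → #
    (3,0)@(7, 1): e=[10,15,25] → #
    (4,0)@(9, 1): e=[10,5,35] → #
    (5,0)@(11, 1): e=[10,-5,45] → ·
    (1,1)@(3, 3): e=[30,35,-15] → ·
    (2,1)@(5, 3): e=[30,25,-5] → ·
    (3,1)@(7, 3): e=[30,15,5] → #
    (5,1)@(11, 3): e=[30,-5,25] → ·
    (3,2)@(7, 5): e=[50,15,-15] → ·
    (4,2)@(9, 5): e=[50,5,-5] → ·
  covered (6 px):
    · # # # # ·
    · · · # # ·
    · · · · · ·
    · · · · · ·

Final: [[2,0],[3,0]]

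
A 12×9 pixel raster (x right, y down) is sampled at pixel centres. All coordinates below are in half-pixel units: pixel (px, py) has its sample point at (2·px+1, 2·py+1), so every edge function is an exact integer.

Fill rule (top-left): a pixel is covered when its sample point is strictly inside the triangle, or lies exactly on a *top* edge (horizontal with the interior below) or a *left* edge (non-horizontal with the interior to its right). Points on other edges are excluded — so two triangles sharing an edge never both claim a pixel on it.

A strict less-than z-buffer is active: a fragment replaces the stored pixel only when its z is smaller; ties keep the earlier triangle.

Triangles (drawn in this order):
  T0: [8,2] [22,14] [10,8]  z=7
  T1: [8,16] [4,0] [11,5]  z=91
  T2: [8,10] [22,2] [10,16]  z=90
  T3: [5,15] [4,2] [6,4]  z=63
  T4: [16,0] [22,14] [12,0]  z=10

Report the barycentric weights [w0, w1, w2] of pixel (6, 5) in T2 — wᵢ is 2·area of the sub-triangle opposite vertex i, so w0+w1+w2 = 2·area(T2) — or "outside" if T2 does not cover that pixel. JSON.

T0:
  2·area = 60
  edge (8, 2)→(22, 14): d=(14,12) right/bottom  bias=-1
  edge (22, 14)→(10, 8): d=(-12,-6) top-left  bias=+0
  edge (10, 8)→(8, 2): d=(-2,-6) top-left  bias=+0
    (4,1)@(9, 3): e=[2,54,4] → █
    (5,1)@(11, 3): e=[-22,66,16] → ·
    (4,2)@(9, 5): e=[30,30,0] → █  [on edge]
    (5,2)@(11, 5): e=[6,42,12] → █
    (6,2)@(13, 5): e=[-18,54,24] → ·
    (4,3)@(9, 7): e=[58,6,-4] → ·
    (5,3)@(11, 7): e=[34,18,8] → █
    (6,3)@(13, 7): e=[10,30,20] → █
    (7,3)@(15, 7): e=[-14,42,32] → ·
    (5,4)@(11, 9): e=[62,-6,4] → ·
    (6,4)@(13, 9): e=[38,6,16] → █
    (7,4)@(15, 9): e=[14,18,28] → █
    (5,5)@(11, 11): e=[90,-30,0] → ·  [on edge]
    (6,8)@(13, 17): e=[150,-90,0] → ·  [on edge]
  covered (8 px):
    · · · · · · · · · · · ·
    · · · · █ · · · · · · ·
    · · · · █ █ · · · · · ·
    · · · · · █ █ · · · · ·
    · · · · · · █ █ · · · ·
    · · · · · · · · █ · · ·
    · · · · · · · · · · · ·
    · · · · · · · · · · · ·
    · · · · · · · · · · · ·
T1:
  2·area = 92
  edge (8, 16)→(4, 0): d=(-4,-16) top-left  bias=+0
  edge (4, 0)→(11, 5): d=(7,5) right/bottom  bias=-1
  edge (11, 5)→(8, 16): d=(-3,11) right/bottom  bias=-1
    (2,0)@(5, 1): e=[12,2,78] → █
    (3,0)@(7, 1): e=[44,-8,56] → ·
    (2,1)@(5, 3): e=[4,16,72] → █
    (3,1)@(7, 3): e=[36,6,50] → █
    (4,1)@(9, 3): e=[68,-4,28] → ·
    (2,2)@(5, 5): e=[-4,30,66] → ·
    (3,2)@(7, 5): e=[28,20,44] → █
    (4,2)@(9, 5): e=[60,10,22] → █
    (5,2)@(11, 5): e=[92,0,0] → ·  [on edge]
    (3,3)@(7, 7): e=[20,34,38] → █
    (5,3)@(11, 7): e=[84,14,-6] → ·
    (3,4)@(7, 9): e=[12,48,32] → █
  covered (11 px):
    · · █ · · · · · · · · ·
    · · █ █ · · · · · · · ·
    · · · █ █ · · · · · · ·
    · · · █ █ · · · · · · ·
    · · · █ █ · · · · · · ·
    · · · █ █ · · · · · · ·
    · · · · · · · · · · · ·
    · · · · · · · · · · · ·
    · · · · · · · · · · · ·
T2:
  2·area = 100
  edge (8, 10)→(22, 2): d=(14,-8) top-left  bias=+0
  edge (22, 2)→(10, 16): d=(-12,14) right/bottom  bias=-1
  edge (10, 16)→(8, 10): d=(-2,-6) top-left  bias=+0
    (2,0)@(5, 1): e=[-150,250,0] → ·  [on edge]
    (10,1)@(21, 3): e=[6,2,92] → █
    (11,1)@(23, 3): e=[22,-26,104] → ·
    (8,2)@(17, 5): e=[2,34,64] → █
    (9,2)@(19, 5): e=[18,6,76] → █
    (10,2)@(21, 5): e=[34,-22,88] → ·
    (3,3)@(7, 7): e=[-50,150,0] → ·  [on edge]
    (7,3)@(15, 7): e=[14,38,48] → █
    (9,3)@(19, 7): e=[46,-18,72] → ·
    (5,4)@(11, 9): e=[10,70,20] → █
    (6,4)@(13, 9): e=[26,42,32] → █
    (8,4)@(17, 9): e=[58,-14,56] → ·
    (4,6)@(9, 13): e=[50,50,0] → █  [on edge]
  covered (13 px):
    · · · · · · · · · · · ·
    · · · · · · · · · · █ ·
    · · · · · · · · █ █ · ·
    · · · · · · · █ █ · · ·
    · · · · · █ █ █ · · · ·
    · · · · █ █ █ · · · · ·
    · · · · █ █ · · · · · ·
    · · · · · · · · · · · ·
    · · · · · · · · · · · ·
T3:
  2·area = 24
  edge (5, 15)→(4, 2): d=(-1,-13) top-left  bias=+0
  edge (4, 2)→(6, 4): d=(2,2) right/bottom  bias=-1
  edge (6, 4)→(5, 15): d=(-1,11) right/bottom  bias=-1
    (1,0)@(3, 1): e=[-12,0,36] → ·  [on edge]
    (2,1)@(5, 3): e=[12,0,12] → ·  [on edge]
    (2,2)@(5, 5): e=[10,4,10] → █
    (3,2)@(7, 5): e=[36,0,-12] → ·  [on edge]
    (2,3)@(5, 7): e=[8,8,8] → █
    (3,3)@(7, 7): e=[34,4,-14] → ·
    (4,3)@(9, 7): e=[60,0,-36] → ·  [on edge]
    (2,4)@(5, 9): e=[6,12,6] → █
    (3,4)@(7, 9): e=[32,8,-16] → ·
    (5,4)@(11, 9): e=[84,0,-60] → ·  [on edge]
    (2,5)@(5, 11): e=[4,16,4] → █
    (3,5)@(7, 11): e=[30,12,-18] → ·
    (6,5)@(13, 11): e=[108,0,-84] → ·  [on edge]
    (7,6)@(15, 13): e=[132,0,-108] → ·  [on edge]
    (2,7)@(5, 15): e=[0,24,0] → ·  [on edge]
    (8,7)@(17, 15): e=[156,0,-132] → ·  [on edge]
    (9,8)@(19, 17): e=[180,0,-156] → ·  [on edge]
  covered (5 px):
    · · · · · · · · · · · ·
    · · · · · · · · · · · ·
    · · █ · · · · · · · · ·
    · · █ · · · · · · · · ·
    · · █ · · · · · · · · ·
    · · █ · · · · · · · · ·
    · · █ · · · · · · · · ·
    · · · · · · · · · · · ·
    · · · · · · · · · · · ·
T4:
  2·area = 56
  edge (16, 0)→(22, 14): d=(6,14) right/bottom  bias=-1
  edge (22, 14)→(12, 0): d=(-10,-14) top-left  bias=+0
  edge (12, 0)→(16, 0): d=(4,0) top-left  bias=+0
    (6,0)@(13, 1): e=[48,4,4] → █
    (7,0)@(15, 1): e=[20,32,4] → █
    (8,0)@(17, 1): e=[-8,60,4] → ·
    (6,1)@(13, 3): e=[60,-16,12] → ·
    (7,1)@(15, 3): e=[32,12,12] → █
    (8,1)@(17, 3): e=[4,40,12] → █
    (9,1)@(19, 3): e=[-24,68,12] → ·
    (7,2)@(15, 5): e=[44,-8,20] → ·
    (8,2)@(17, 5): e=[16,20,20] → █
    (9,2)@(19, 5): e=[-12,48,20] → ·
    (8,3)@(17, 7): e=[28,0,28] → █  [on edge]
    (9,3)@(19, 7): e=[0,28,28] → ·  [on edge]
  covered (7 px):
    · · · · · · █ █ · · · ·
    · · · · · · · █ █ · · ·
    · · · · · · · · █ · · ·
    · · · · · · · · █ · · ·
    · · · · · · · · · █ · ·
    · · · · · · · · · · · ·
    · · · · · · · · · · · ·
    · · · · · · · · · · · ·
    · · · · · · · · · · · ·

Result: [18,28,54]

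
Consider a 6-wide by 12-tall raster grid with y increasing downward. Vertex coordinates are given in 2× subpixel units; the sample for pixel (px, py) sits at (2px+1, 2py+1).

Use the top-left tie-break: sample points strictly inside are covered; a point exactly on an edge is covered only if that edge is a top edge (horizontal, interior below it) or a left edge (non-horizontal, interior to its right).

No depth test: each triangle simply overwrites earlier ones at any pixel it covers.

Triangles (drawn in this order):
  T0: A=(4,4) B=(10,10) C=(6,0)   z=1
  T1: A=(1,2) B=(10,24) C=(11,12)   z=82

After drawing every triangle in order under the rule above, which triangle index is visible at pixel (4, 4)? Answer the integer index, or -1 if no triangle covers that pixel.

T0:
  2·area = 36  (B↔C swapped to make it positive)
  edge (4, 4)→(6, 0): d=(2,-4) top-left  bias=+0
  edge (6, 0)→(10, 10): d=(4,10) right/bottom  bias=-1
  edge (10, 10)→(4, 4): d=(-6,-6) top-left  bias=+0
    (0,0)@(1, 1): e=[-18,54,0] → ·  [on edge]
    (1,1)@(3, 3): e=[-6,42,0] → ·  [on edge]
    (2,1)@(5, 3): e=[2,22,12] → #
    (3,1)@(7, 3): e=[10,2,24] → #
    (4,1)@(9, 3): e=[18,-18,36] → ·
    (2,2)@(5, 5): e=[6,30,0] → #  [on edge]
    (4,2)@(9, 5): e=[22,-10,24] → ·
    (2,3)@(5, 7): e=[10,38,-12] → ·
    (3,3)@(7, 7): e=[18,18,0] → #  [on edge]
    (4,3)@(9, 7): e=[26,-2,12] → ·
    (3,4)@(7, 9): e=[22,26,-12] → ·
    (4,4)@(9, 9): e=[30,6,0] → #  [on edge]
    (5,5)@(11, 11): e=[42,-6,0] → ·  [on edge]
  covered (6 px):
    · · · · · ·
    · · # # · ·
    · · # # · ·
    · · · # · ·
    · · · · # ·
    · · · · · ·
    · · · · · ·
    · · · · · ·
    · · · · · ·
    · · · · · ·
    · · · · · ·
    · · · · · ·
T1:
  2·area = 130  (B↔C swapped to make it positive)
  edge (1, 2)→(11, 12): d=(10,10) right/bottom  bias=-1
  edge (11, 12)→(10, 24): d=(-1,12) right/bottom  bias=-1
  edge (10, 24)→(1, 2): d=(-9,-22) top-left  bias=+0
    (1,2)@(3, 5): e=[10,103,17] → #
    (2,2)@(5, 5): e=[-10,79,61] → ·
    (1,3)@(3, 7): e=[30,101,-1] → ·
    (2,3)@(5, 7): e=[10,77,43] → #
    (3,3)@(7, 7): e=[-10,53,87] → ·
    (2,4)@(5, 9): e=[30,75,25] → #
    (3,4)@(7, 9): e=[10,51,69] → #
    (4,4)@(9, 9): e=[-10,27,113] → ·
    (2,5)@(5, 11): e=[50,73,7] → #
    (4,5)@(9, 11): e=[10,25,95] → #
    (5,5)@(11, 11): e=[-10,1,139] → ·
    (2,6)@(5, 13): e=[70,71,-11] → ·
  covered (14 px):
    · · · · · ·
    · · · · · ·
    · # · · · ·
    · · # · · ·
    · · # # · ·
    · · # # # ·
    · · · # # ·
    · · · # # ·
    · · · · # ·
    · · · · # ·
    · · · · # ·
    · · · · · ·

Z-buffer (winner per pixel, '.' = empty):
  . . . . . .
  . . 0 0 . .
  . 1 0 0 . .
  . . 1 0 . .
  . . 1 1 0 .
  . . 1 1 1 .
  . . . 1 1 .
  . . . 1 1 .
  . . . . 1 .
  . . . . 1 .
  . . . . 1 .
  . . . . . .

Result: 0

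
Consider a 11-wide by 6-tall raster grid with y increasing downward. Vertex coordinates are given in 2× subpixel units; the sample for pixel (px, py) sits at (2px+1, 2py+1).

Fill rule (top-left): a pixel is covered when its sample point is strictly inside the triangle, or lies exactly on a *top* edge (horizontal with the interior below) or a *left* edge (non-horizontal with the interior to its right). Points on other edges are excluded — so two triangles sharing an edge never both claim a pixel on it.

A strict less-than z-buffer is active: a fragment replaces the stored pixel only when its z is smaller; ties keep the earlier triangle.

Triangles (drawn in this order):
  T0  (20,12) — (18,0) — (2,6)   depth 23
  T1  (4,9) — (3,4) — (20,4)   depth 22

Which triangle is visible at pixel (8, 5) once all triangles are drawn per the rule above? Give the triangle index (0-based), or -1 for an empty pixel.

T0:
  2·area = 204  (B↔C swapped to make it positive)
  edge (20, 12)→(2, 6): d=(-18,-6) top-left  bias=+0
  edge (2, 6)→(18, 0): d=(16,-6) top-left  bias=+0
  edge (18, 0)→(20, 12): d=(2,12) right/bottom  bias=-1
    (8,0)@(17, 1): e=[180,10,14] → #
    (9,0)@(19, 1): e=[192,22,-10] → ·
    (5,1)@(11, 3): e=[108,6,90] → #
    (6,1)@(13, 3): e=[120,18,66] → #
    (7,1)@(15, 3): e=[132,30,42] → #
    (9,1)@(19, 3): e=[156,54,-6] → ·
    (2,2)@(5, 5): e=[36,2,166] → #
    (3,2)@(7, 5): e=[48,14,142] → #
    (4,2)@(9, 5): e=[60,26,118] → #
    (9,2)@(19, 5): e=[120,86,-2] → ·
    (2,3)@(5, 7): e=[0,34,170] → #  [on edge]
    (9,3)@(19, 7): e=[84,118,2] → #
    (5,4)@(11, 9): e=[0,102,102] → #  [on edge]
    (8,5)@(17, 11): e=[0,170,34] → #  [on edge]
  covered (27 px):
    · · · · · · · · # · ·
    · · · · · # # # # · ·
    · · # # # # # # # · ·
    · · # # # # # # # # ·
    · · · · · # # # # # ·
    · · · · · · · · # # ·
T1:
  2·area = 85
  edge (4, 9)→(3, 4): d=(-1,-5) top-left  bias=+0
  edge (3, 4)→(20, 4): d=(17,0) top-left  bias=+0
  edge (20, 4)→(4, 9): d=(-16,5) right/bottom  bias=-1
    (2,2)@(5, 5): e=[9,17,59] → #
    (3,2)@(7, 5): e=[19,17,49] → #
    (4,2)@(9, 5): e=[29,17,39] → #
    (5,2)@(11, 5): e=[39,17,29] → #
    (6,2)@(13, 5): e=[49,17,19] → #
    (7,2)@(15, 5): e=[59,17,9] → #
    (8,2)@(17, 5): e=[69,17,-1] → ·
    (2,3)@(5, 7): e=[7,51,27] → #
    (5,3)@(11, 7): e=[37,51,-3] → ·
    (6,3)@(13, 7): e=[47,51,-13] → ·
    (7,3)@(15, 7): e=[57,51,-23] → ·
    (2,4)@(5, 9): e=[5,85,-5] → ·
  covered (9 px):
    · · · · · · · · · · ·
    · · · · · · · · · · ·
    · · # # # # # # · · ·
    · · # # # · · · · · ·
    · · · · · · · · · · ·
    · · · · · · · · · · ·

Z-buffer (winner per pixel, '.' = empty):
  . . . . . . . . 0 . .
  . . . . . 0 0 0 0 . .
  . . 1 1 1 1 1 1 0 . .
  . . 1 1 1 0 0 0 0 0 .
  . . . . . 0 0 0 0 0 .
  . . . . . . . . 0 0 .

Answer: 0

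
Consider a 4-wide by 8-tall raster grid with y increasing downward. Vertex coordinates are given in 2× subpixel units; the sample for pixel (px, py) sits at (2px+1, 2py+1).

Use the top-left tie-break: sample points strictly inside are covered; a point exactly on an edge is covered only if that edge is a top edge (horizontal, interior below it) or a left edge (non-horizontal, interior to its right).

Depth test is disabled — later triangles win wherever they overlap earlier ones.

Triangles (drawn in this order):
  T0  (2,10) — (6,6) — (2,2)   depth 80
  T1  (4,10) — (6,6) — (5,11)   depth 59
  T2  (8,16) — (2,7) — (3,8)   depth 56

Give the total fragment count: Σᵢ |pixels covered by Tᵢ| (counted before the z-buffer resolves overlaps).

T0:
  2·area = 32  (B↔C swapped to make it positive)
  edge (2, 10)→(2, 2): d=(0,-8) top-left  bias=+0
  edge (2, 2)→(6, 6): d=(4,4) right/bottom  bias=-1
  edge (6, 6)→(2, 10): d=(-4,4) right/bottom  bias=-1
    (0,0)@(1, 1): e=[-8,0,40] → ·  [on edge]
    (1,1)@(3, 3): e=[8,0,24] → ·  [on edge]
    (1,2)@(3, 5): e=[8,8,16] → █
    (2,2)@(5, 5): e=[24,0,8] → ·  [on edge]
    (3,2)@(7, 5): e=[40,-8,0] → ·  [on edge]
    (1,3)@(3, 7): e=[8,16,8] → █
    (2,3)@(5, 7): e=[24,8,0] → ·  [on edge]
    (3,3)@(7, 7): e=[40,0,-8] → ·  [on edge]
    (1,4)@(3, 9): e=[8,24,0] → ·  [on edge]
    (0,5)@(1, 11): e=[-8,40,0] → ·  [on edge]
  covered (2 px):
    · · · ·
    · · · ·
    · █ · ·
    · █ · ·
    · · · ·
    · · · ·
    · · · ·
    · · · ·
T1:
  2·area = 6
  edge (4, 10)→(6, 6): d=(2,-4) top-left  bias=+0
  edge (6, 6)→(5, 11): d=(-1,5) right/bottom  bias=-1
  edge (5, 11)→(4, 10): d=(-1,-1) top-left  bias=+0
    (3,0)@(7, 1): e=[-6,0,12] → ·  [on edge]
    (0,3)@(1, 7): e=[-18,24,0] → ·  [on edge]
    (1,4)@(3, 9): e=[-6,12,0] → ·  [on edge]
    (2,4)@(5, 9): e=[2,2,2] → █
    (3,4)@(7, 9): e=[10,-8,4] → ·
    (2,5)@(5, 11): e=[6,0,0] → ·  [on edge]
    (3,6)@(7, 13): e=[18,-12,0] → ·  [on edge]
  covered (1 px):
    · · · ·
    · · · ·
    · · · ·
    · · · ·
    · · █ ·
    · · · ·
    · · · ·
    · · · ·
T2:
  2·area = 3
  edge (8, 16)→(2, 7): d=(-6,-9) top-left  bias=+0
  edge (2, 7)→(3, 8): d=(1,1) right/bottom  bias=-1
  edge (3, 8)→(8, 16): d=(5,8) right/bottom  bias=-1
  covered (0 px):
    · · · ·
    · · · ·
    · · · ·
    · · · ·
    · · · ·
    · · · ·
    · · · ·
    · · · ·

Answer: 3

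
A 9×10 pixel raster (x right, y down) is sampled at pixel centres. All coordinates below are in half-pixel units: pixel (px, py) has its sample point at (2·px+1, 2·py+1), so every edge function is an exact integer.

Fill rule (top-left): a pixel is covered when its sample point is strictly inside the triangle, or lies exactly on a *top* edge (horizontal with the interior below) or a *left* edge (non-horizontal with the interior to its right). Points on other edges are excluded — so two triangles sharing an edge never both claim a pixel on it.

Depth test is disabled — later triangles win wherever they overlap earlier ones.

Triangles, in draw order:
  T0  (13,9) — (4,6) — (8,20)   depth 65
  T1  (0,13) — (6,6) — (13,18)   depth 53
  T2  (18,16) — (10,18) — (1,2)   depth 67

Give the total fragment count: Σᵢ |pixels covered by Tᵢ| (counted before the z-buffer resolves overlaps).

T0:
  2·area = 114  (B↔C swapped to make it positive)
  edge (13, 9)→(8, 20): d=(-5,11) right/bottom  bias=-1
  edge (8, 20)→(4, 6): d=(-4,-14) top-left  bias=+0
  edge (4, 6)→(13, 9): d=(9,3) right/bottom  bias=-1
    (0,2)@(1, 5): e=[152,-38,0] → .  [on edge]
    (2,3)@(5, 7): e=[98,10,6] → X
    (3,3)@(7, 7): e=[76,38,0] → .  [on edge]
    (2,4)@(5, 9): e=[88,2,24] → X
    (3,4)@(7, 9): e=[66,30,18] → X
    (4,4)@(9, 9): e=[44,58,12] → X
    (5,4)@(11, 9): e=[22,86,6] → X
    (6,4)@(13, 9): e=[0,114,0] → .  [on edge]
    (2,5)@(5, 11): e=[78,-6,42] → .
    (3,5)@(7, 11): e=[56,22,36] → X
    (6,5)@(13, 11): e=[-10,106,18] → .
    (3,6)@(7, 13): e=[46,14,54] → X
  covered (14 px):
    . . . . . . . . .
    . . . . . . . . .
    . . . . . . . . .
    . . X . . . . . .
    . . X X X X . . .
    . . . X X X . . .
    . . . X X X . . .
    . . . X X . . . .
    . . . . X . . . .
    . . . . . . . . .
T1:
  2·area = 121
  edge (0, 13)→(6, 6): d=(6,-7) top-left  bias=+0
  edge (6, 6)→(13, 18): d=(7,12) right/bottom  bias=-1
  edge (13, 18)→(0, 13): d=(-13,-5) top-left  bias=+0
    (2,4)@(5, 9): e=[11,33,77] → X
    (3,4)@(7, 9): e=[25,9,87] → X
    (4,4)@(9, 9): e=[39,-15,97] → .
    (1,5)@(3, 11): e=[9,71,41] → X
    (4,5)@(9, 11): e=[51,-1,71] → .
    (0,6)@(1, 13): e=[7,109,5] → X
    (4,6)@(9, 13): e=[63,13,45] → X
    (5,6)@(11, 13): e=[77,-11,55] → .
    (0,7)@(1, 15): e=[19,123,-21] → .
    (1,7)@(3, 15): e=[33,99,-11] → .
    (2,7)@(5, 15): e=[47,75,-1] → .
    (3,7)@(7, 15): e=[61,51,9] → X
  covered (14 px):
    . . . . . . . . .
    . . . . . . . . .
    . . . . . . . . .
    . . . . . . . . .
    . . X X . . . . .
    . X X X . . . . .
    X X X X X . . . .
    . . . X X X . . .
    . . . . . X . . .
    . . . . . . . . .
T2:
  2·area = 146
  edge (18, 16)→(10, 18): d=(-8,2) right/bottom  bias=-1
  edge (10, 18)→(1, 2): d=(-9,-16) top-left  bias=+0
  edge (1, 2)→(18, 16): d=(17,14) right/bottom  bias=-1
    (1,2)@(3, 5): e=[118,5,23] → X
    (2,2)@(5, 5): e=[114,37,-5] → .
    (1,3)@(3, 7): e=[102,-13,57] → .
    (2,3)@(5, 7): e=[98,19,29] → X
    (3,3)@(7, 7): e=[94,51,1] → X
    (4,3)@(9, 7): e=[90,83,-27] → .
    (2,4)@(5, 9): e=[82,1,63] → X
    (4,4)@(9, 9): e=[74,65,7] → X
    (5,4)@(11, 9): e=[70,97,-21] → .
    (2,5)@(5, 11): e=[66,-17,97] → .
    (3,5)@(7, 11): e=[62,15,69] → X
    (5,5)@(11, 11): e=[54,79,13] → X
  covered (18 px):
    . . . . . . . . .
    . . . . . . . . .
    . X . . . . . . .
    . . X X . . . . .
    . . X X X . . . .
    . . . X X X . . .
    . . . . X X X . .
    . . . . X X X X .
    . . . . . X X . .
    . . . . . . . . .

Final: 46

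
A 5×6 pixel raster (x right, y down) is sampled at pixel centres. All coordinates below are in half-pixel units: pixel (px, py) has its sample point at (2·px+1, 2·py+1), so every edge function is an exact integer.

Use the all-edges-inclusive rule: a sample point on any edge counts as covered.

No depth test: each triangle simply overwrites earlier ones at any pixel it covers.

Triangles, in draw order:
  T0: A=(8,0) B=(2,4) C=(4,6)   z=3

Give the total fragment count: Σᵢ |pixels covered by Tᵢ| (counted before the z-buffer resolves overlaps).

T0:
  2·area = 20  (B↔C swapped to make it positive)
  edge (8, 0)→(4, 6): d=(-4,6) inclusive
  edge (4, 6)→(2, 4): d=(-2,-2) inclusive
  edge (2, 4)→(8, 0): d=(6,-4) inclusive
    (3,0)@(7, 1): e=[2,16,2] → X
    (4,0)@(9, 1): e=[-10,20,10] → .
    (0,1)@(1, 3): e=[30,0,-10] → .  [on edge]
    (2,1)@(5, 3): e=[6,8,6] → X
    (3,1)@(7, 3): e=[-6,12,14] → .
    (1,2)@(3, 5): e=[10,0,10] → X  [on edge]
    (2,2)@(5, 5): e=[-2,4,18] → .
    (1,3)@(3, 7): e=[2,-4,22] → .
    (2,3)@(5, 7): e=[-10,0,30] → .  [on edge]
    (3,4)@(7, 9): e=[-30,0,50] → .  [on edge]
    (4,5)@(9, 11): e=[-50,0,70] → .  [on edge]
  covered (3 px):
    . . . X .
    . . X . .
    . X . . .
    . . . . .
    . . . . .
    . . . . .

Answer: 3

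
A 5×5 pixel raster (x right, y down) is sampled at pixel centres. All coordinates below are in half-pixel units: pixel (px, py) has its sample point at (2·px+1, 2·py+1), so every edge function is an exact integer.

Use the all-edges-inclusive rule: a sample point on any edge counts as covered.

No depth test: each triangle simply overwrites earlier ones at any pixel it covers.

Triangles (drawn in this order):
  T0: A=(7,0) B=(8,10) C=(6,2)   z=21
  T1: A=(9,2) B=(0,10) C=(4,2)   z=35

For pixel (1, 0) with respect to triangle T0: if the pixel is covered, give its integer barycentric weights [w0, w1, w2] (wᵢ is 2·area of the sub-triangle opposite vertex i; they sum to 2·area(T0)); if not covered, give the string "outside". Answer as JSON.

T0:
  2·area = 12
  edge (7, 0)→(8, 10): d=(1,10) inclusive
  edge (8, 10)→(6, 2): d=(-2,-8) inclusive
  edge (6, 2)→(7, 0): d=(1,-2) inclusive
    (3,0)@(7, 1): e=[1,10,1] → X
    (4,0)@(9, 1): e=[-19,26,5] → .
    (3,1)@(7, 3): e=[3,6,3] → X
    (4,1)@(9, 3): e=[-17,22,7] → .
    (3,2)@(7, 5): e=[5,2,5] → X
    (4,2)@(9, 5): e=[-15,18,9] → .
    (3,3)@(7, 7): e=[7,-2,7] → .
  covered (3 px):
    . . . X .
    . . . X .
    . . . X .
    . . . . .
    . . . . .
T1:
  2·area = 40
  edge (9, 2)→(0, 10): d=(-9,8) inclusive
  edge (0, 10)→(4, 2): d=(4,-8) inclusive
  edge (4, 2)→(9, 2): d=(5,0) inclusive
    (2,1)@(5, 3): e=[23,12,5] → X
    (3,1)@(7, 3): e=[7,28,5] → X
    (4,1)@(9, 3): e=[-9,44,5] → .
    (1,2)@(3, 5): e=[21,4,15] → X
    (3,2)@(7, 5): e=[-11,36,15] → .
    (1,3)@(3, 7): e=[3,12,25] → X
    (2,3)@(5, 7): e=[-13,28,25] → .
    (0,4)@(1, 9): e=[1,4,35] → X
    (1,4)@(3, 9): e=[-15,20,35] → .
  covered (6 px):
    . . . . .
    . . X X .
    . X X . .
    . X . . .
    X . . . .

Result: "outside"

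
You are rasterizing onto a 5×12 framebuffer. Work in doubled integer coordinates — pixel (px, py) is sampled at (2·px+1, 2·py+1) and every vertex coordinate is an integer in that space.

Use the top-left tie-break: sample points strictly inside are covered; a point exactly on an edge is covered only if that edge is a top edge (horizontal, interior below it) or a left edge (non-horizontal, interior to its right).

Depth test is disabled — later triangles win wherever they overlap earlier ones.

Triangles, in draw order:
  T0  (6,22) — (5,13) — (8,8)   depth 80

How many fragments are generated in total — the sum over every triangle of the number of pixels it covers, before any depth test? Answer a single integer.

T0:
  2·area = 32
  edge (6, 22)→(5, 13): d=(-1,-9) top-left  bias=+0
  edge (5, 13)→(8, 8): d=(3,-5) top-left  bias=+0
  edge (8, 8)→(6, 22): d=(-2,14) right/bottom  bias=-1
    (4,0)@(9, 1): e=[48,-16,0] → ·  [on edge]
    (3,5)@(7, 11): e=[20,4,8] → #
    (4,5)@(9, 11): e=[38,14,-20] → ·
    (2,6)@(5, 13): e=[0,0,32] → #  [on edge]
    (4,6)@(9, 13): e=[36,20,-24] → ·
    (2,7)@(5, 15): e=[-2,6,28] → ·
    (3,7)@(7, 15): e=[16,16,0] → ·  [on edge]
  covered (3 px):
    · · · · ·
    · · · · ·
    · · · · ·
    · · · · ·
    · · · · ·
    · · · # ·
    · · # # ·
    · · · · ·
    · · · · ·
    · · · · ·
    · · · · ·
    · · · · ·

Final: 3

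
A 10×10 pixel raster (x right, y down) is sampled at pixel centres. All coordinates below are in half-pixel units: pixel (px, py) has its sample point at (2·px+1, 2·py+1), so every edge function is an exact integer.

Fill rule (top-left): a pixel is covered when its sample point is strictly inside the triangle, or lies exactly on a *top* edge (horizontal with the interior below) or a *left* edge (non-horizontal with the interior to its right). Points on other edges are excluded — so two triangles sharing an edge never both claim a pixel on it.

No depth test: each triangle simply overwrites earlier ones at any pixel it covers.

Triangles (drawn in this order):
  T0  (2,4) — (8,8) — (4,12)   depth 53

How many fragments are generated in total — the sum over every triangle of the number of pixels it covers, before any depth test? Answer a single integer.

T0:
  2·area = 40
  edge (2, 4)→(8, 8): d=(6,4) right/bottom  bias=-1
  edge (8, 8)→(4, 12): d=(-4,4) right/bottom  bias=-1
  edge (4, 12)→(2, 4): d=(-2,-8) top-left  bias=+0
    (7,0)@(15, 1): e=[-70,0,110] → .  [on edge]
    (6,1)@(13, 3): e=[-50,0,90] → .  [on edge]
    (1,2)@(3, 5): e=[2,32,6] → X
    (2,2)@(5, 5): e=[-6,24,22] → .
    (5,2)@(11, 5): e=[-30,0,70] → .  [on edge]
    (1,3)@(3, 7): e=[14,24,2] → X
    (2,3)@(5, 7): e=[6,16,18] → X
    (3,3)@(7, 7): e=[-2,8,34] → .
    (4,3)@(9, 7): e=[-10,0,50] → .  [on edge]
    (1,4)@(3, 9): e=[26,16,-2] → .
    (2,4)@(5, 9): e=[18,8,14] → X
    (3,4)@(7, 9): e=[10,0,30] → .  [on edge]
    (2,5)@(5, 11): e=[30,0,10] → .  [on edge]
    (1,6)@(3, 13): e=[50,0,-10] → .  [on edge]
    (0,7)@(1, 15): e=[70,0,-30] → .  [on edge]
  covered (4 px):
    . . . . . . . . . .
    . . . . . . . . . .
    . X . . . . . . . .
    . X X . . . . . . .
    . . X . . . . . . .
    . . . . . . . . . .
    . . . . . . . . . .
    . . . . . . . . . .
    . . . . . . . . . .
    . . . . . . . . . .

Answer: 4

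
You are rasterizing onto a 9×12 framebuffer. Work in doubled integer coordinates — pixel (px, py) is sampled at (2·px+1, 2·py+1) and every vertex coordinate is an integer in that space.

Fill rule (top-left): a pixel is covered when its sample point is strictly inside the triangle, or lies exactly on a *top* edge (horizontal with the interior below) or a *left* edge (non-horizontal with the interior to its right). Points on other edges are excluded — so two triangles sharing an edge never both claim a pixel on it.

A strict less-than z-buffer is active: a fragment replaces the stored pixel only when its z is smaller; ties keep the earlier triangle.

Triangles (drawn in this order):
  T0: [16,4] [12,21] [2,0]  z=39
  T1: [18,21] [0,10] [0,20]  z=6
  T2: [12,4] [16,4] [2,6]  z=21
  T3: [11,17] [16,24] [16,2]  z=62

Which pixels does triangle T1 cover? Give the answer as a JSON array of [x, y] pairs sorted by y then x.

T0:
  2·area = 254
  edge (16, 4)→(12, 21): d=(-4,17) right/bottom  bias=-1
  edge (12, 21)→(2, 0): d=(-10,-21) top-left  bias=+0
  edge (2, 0)→(16, 4): d=(14,4) right/bottom  bias=-1
    (1,0)@(3, 1): e=[233,11,10] → X
    (2,0)@(5, 1): e=[199,53,2] → X
    (3,0)@(7, 1): e=[165,95,-6] → .
    (1,1)@(3, 3): e=[225,-9,38] → .
    (2,1)@(5, 3): e=[191,33,30] → X
    (3,1)@(7, 3): e=[157,75,22] → X
    (4,1)@(9, 3): e=[123,117,14] → X
    (5,1)@(11, 3): e=[89,159,6] → X
    (6,1)@(13, 3): e=[55,201,-2] → .
    (2,2)@(5, 5): e=[183,13,58] → X
    (6,2)@(13, 5): e=[47,181,26] → X
    (7,2)@(15, 5): e=[13,223,18] → X
  covered (30 px):
    . X X . . . . . .
    . . X X X X . . .
    . . X X X X X X .
    . . . X X X X X .
    . . . X X X X . .
    . . . . X X X . .
    . . . . X X X . .
    . . . . . X X . .
    . . . . . X . . .
    . . . . . . . . .
    . . . . . . . . .
    . . . . . . . . .
T1:
  2·area = 180  (B↔C swapped to make it positive)
  edge (18, 21)→(0, 20): d=(-18,-1) top-left  bias=+0
  edge (0, 20)→(0, 10): d=(0,-10) top-left  bias=+0
  edge (0, 10)→(18, 21): d=(18,11) right/bottom  bias=-1
    (0,5)@(1, 11): e=[163,10,7] → X
    (1,5)@(3, 11): e=[165,30,-15] → .
    (0,6)@(1, 13): e=[127,10,43] → X
    (1,6)@(3, 13): e=[129,30,21] → X
    (2,6)@(5, 13): e=[131,50,-1] → .
    (0,7)@(1, 15): e=[91,10,79] → X
    (2,7)@(5, 15): e=[95,50,35] → X
    (3,7)@(7, 15): e=[97,70,13] → X
    (4,7)@(9, 15): e=[99,90,-9] → .
    (0,8)@(1, 17): e=[55,10,115] → X
    (4,8)@(9, 17): e=[63,90,27] → X
    (5,8)@(11, 17): e=[65,110,5] → X
  covered (20 px):
    . . . . . . . . .
    . . . . . . . . .
    . . . . . . . . .
    . . . . . . . . .
    . . . . . . . . .
    X . . . . . . . .
    X X . . . . . . .
    X X X X . . . . .
    X X X X X X . . .
    X X X X X X X . .
    . . . . . . . . .
    . . . . . . . . .
T2:
  2·area = 8
  edge (12, 4)→(16, 4): d=(4,0) top-left  bias=+0
  edge (16, 4)→(2, 6): d=(-14,2) right/bottom  bias=-1
  edge (2, 6)→(12, 4): d=(10,-2) top-left  bias=+0
    (8,1)@(17, 3): e=[-4,12,0] → .  [on edge]
    (3,2)@(7, 5): e=[4,4,0] → X  [on edge]
    (4,2)@(9, 5): e=[4,0,4] → .  [on edge]
    (3,3)@(7, 7): e=[12,-24,20] → .
  covered (1 px):
    . . . . . . . . .
    . . . . . . . . .
    . . . X . . . . .
    . . . . . . . . .
    . . . . . . . . .
    . . . . . . . . .
    . . . . . . . . .
    . . . . . . . . .
    . . . . . . . . .
    . . . . . . . . .
    . . . . . . . . .
    . . . . . . . . .
T3:
  2·area = 110  (B↔C swapped to make it positive)
  edge (11, 17)→(16, 2): d=(5,-15) top-left  bias=+0
  edge (16, 2)→(16, 24): d=(0,22) right/bottom  bias=-1
  edge (16, 24)→(11, 17): d=(-5,-7) top-left  bias=+0
    (0,1)@(1, 3): e=[-220,330,0] → .  [on edge]
    (7,2)@(15, 5): e=[0,22,88] → X  [on edge]
    (8,2)@(17, 5): e=[30,-22,102] → .
    (7,3)@(15, 7): e=[10,22,78] → X
    (8,3)@(17, 7): e=[40,-22,92] → .
    (7,4)@(15, 9): e=[20,22,68] → X
    (8,4)@(17, 9): e=[50,-22,82] → .
    (6,5)@(13, 11): e=[0,66,44] → X  [on edge]
    (8,5)@(17, 11): e=[60,-22,72] → .
    (6,6)@(13, 13): e=[10,66,34] → X
    (8,6)@(17, 13): e=[70,-22,62] → .
    (6,7)@(13, 15): e=[20,66,24] → X
    (5,8)@(11, 17): e=[0,110,0] → X  [on edge]
    (4,11)@(9, 23): e=[0,154,-44] → .  [on edge]
  covered (15 px):
    . . . . . . . . .
    . . . . . . . . .
    . . . . . . . X .
    . . . . . . . X .
    . . . . . . . X .
    . . . . . . X X .
    . . . . . . X X .
    . . . . . . X X .
    . . . . . X X X .
    . . . . . . X X .
    . . . . . . . X .
    . . . . . . . . .

Result: [[0,5],[0,6],[1,6],[0,7],[1,7],[2,7],[3,7],[0,8],[1,8],[2,8],[3,8],[4,8],[5,8],[0,9],[1,9],[2,9],[3,9],[4,9],[5,9],[6,9]]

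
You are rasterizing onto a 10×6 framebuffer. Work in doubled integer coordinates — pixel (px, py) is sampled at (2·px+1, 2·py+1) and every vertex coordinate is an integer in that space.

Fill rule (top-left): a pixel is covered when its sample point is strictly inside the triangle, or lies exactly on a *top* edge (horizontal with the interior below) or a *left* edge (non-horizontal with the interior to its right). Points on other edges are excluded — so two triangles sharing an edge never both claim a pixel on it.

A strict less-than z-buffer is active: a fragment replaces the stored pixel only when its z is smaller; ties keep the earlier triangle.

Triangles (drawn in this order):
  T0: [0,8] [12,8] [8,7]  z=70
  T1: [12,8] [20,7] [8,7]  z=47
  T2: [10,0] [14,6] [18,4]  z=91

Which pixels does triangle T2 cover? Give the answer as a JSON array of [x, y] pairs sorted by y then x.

T0:
  2·area = 12  (B↔C swapped to make it positive)
  edge (0, 8)→(8, 7): d=(8,-1) top-left  bias=+0
  edge (8, 7)→(12, 8): d=(4,1) right/bottom  bias=-1
  edge (12, 8)→(0, 8): d=(-12,0) right/bottom  bias=-1
  covered (0 px):
    · · · · · · · · · ·
    · · · · · · · · · ·
    · · · · · · · · · ·
    · · · · · · · · · ·
    · · · · · · · · · ·
    · · · · · · · · · ·
T1:
  2·area = 12  (B↔C swapped to make it positive)
  edge (12, 8)→(8, 7): d=(-4,-1) top-left  bias=+0
  edge (8, 7)→(20, 7): d=(12,0) top-left  bias=+0
  edge (20, 7)→(12, 8): d=(-8,1) right/bottom  bias=-1
    (0,3)@(1, 7): e=[-7,0,19] → ·  [on edge]
    (1,3)@(3, 7): e=[-5,0,17] → ·  [on edge]
    (2,3)@(5, 7): e=[-3,0,15] → ·  [on edge]
    (3,3)@(7, 7): e=[-1,0,13] → ·  [on edge]
    (4,3)@(9, 7): e=[1,0,11] → █  [on edge]
    (5,3)@(11, 7): e=[3,0,9] → █  [on edge]
    (6,3)@(13, 7): e=[5,0,7] → █  [on edge]
    (7,3)@(15, 7): e=[7,0,5] → █  [on edge]
    (8,3)@(17, 7): e=[9,0,3] → █  [on edge]
    (9,3)@(19, 7): e=[11,0,1] → █  [on edge]
    (4,4)@(9, 9): e=[-7,24,-5] → ·
    (5,4)@(11, 9): e=[-5,24,-7] → ·
  covered (6 px):
    · · · · · · · · · ·
    · · · · · · · · · ·
    · · · · · · · · · ·
    · · · · █ █ █ █ █ █
    · · · · · · · · · ·
    · · · · · · · · · ·
T2:
  2·area = 32  (B↔C swapped to make it positive)
  edge (10, 0)→(18, 4): d=(8,4) right/bottom  bias=-1
  edge (18, 4)→(14, 6): d=(-4,2) right/bottom  bias=-1
  edge (14, 6)→(10, 0): d=(-4,-6) top-left  bias=+0
    (5,0)@(11, 1): e=[4,26,2] → █
    (6,0)@(13, 1): e=[-4,22,14] → ·
    (5,1)@(11, 3): e=[20,18,-6] → ·
    (6,1)@(13, 3): e=[12,14,6] → █
    (7,1)@(15, 3): e=[4,10,18] → █
    (8,1)@(17, 3): e=[-4,6,30] → ·
    (6,2)@(13, 5): e=[28,6,-2] → ·
    (7,2)@(15, 5): e=[20,2,10] → █
    (8,2)@(17, 5): e=[12,-2,22] → ·
    (7,3)@(15, 7): e=[36,-6,2] → ·
  covered (4 px):
    · · · · · █ · · · ·
    · · · · · · █ █ · ·
    · · · · · · · █ · ·
    · · · · · · · · · ·
    · · · · · · · · · ·
    · · · · · · · · · ·

Final: [[5,0],[6,1],[7,1],[7,2]]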